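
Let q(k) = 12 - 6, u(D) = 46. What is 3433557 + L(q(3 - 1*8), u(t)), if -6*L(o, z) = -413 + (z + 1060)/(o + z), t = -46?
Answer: 178548359/52 ≈ 3.4336e+6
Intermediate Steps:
q(k) = 6
L(o, z) = 413/6 - (1060 + z)/(6*(o + z)) (L(o, z) = -(-413 + (z + 1060)/(o + z))/6 = -(-413 + (1060 + z)/(o + z))/6 = 413/6 - (1060 + z)/(6*(o + z)))
3433557 + L(q(3 - 1*8), u(t)) = 3433557 + (-1060 + 412*46 + 413*6)/(6*(6 + 46)) = 3433557 + (⅙)*(-1060 + 18952 + 2478)/52 = 3433557 + (⅙)*(1/52)*20370 = 3433557 + 3395/52 = 178548359/52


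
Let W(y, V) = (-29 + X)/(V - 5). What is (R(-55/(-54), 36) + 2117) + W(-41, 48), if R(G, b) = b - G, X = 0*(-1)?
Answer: 4995335/2322 ≈ 2151.3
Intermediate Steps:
X = 0
W(y, V) = -29/(-5 + V) (W(y, V) = (-29 + 0)/(V - 5) = -29/(-5 + V))
(R(-55/(-54), 36) + 2117) + W(-41, 48) = ((36 - (-55)/(-54)) + 2117) - 29/(-5 + 48) = ((36 - (-55)*(-1)/54) + 2117) - 29/43 = ((36 - 1*55/54) + 2117) - 29*1/43 = ((36 - 55/54) + 2117) - 29/43 = (1889/54 + 2117) - 29/43 = 116207/54 - 29/43 = 4995335/2322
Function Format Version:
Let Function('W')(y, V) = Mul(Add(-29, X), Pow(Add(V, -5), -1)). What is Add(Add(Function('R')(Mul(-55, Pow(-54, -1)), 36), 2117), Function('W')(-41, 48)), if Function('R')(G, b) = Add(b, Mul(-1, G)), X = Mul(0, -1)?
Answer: Rational(4995335, 2322) ≈ 2151.3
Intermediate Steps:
X = 0
Function('W')(y, V) = Mul(-29, Pow(Add(-5, V), -1)) (Function('W')(y, V) = Mul(Add(-29, 0), Pow(Add(V, -5), -1)) = Mul(-29, Pow(Add(-5, V), -1)))
Add(Add(Function('R')(Mul(-55, Pow(-54, -1)), 36), 2117), Function('W')(-41, 48)) = Add(Add(Add(36, Mul(-1, Mul(-55, Pow(-54, -1)))), 2117), Mul(-29, Pow(Add(-5, 48), -1))) = Add(Add(Add(36, Mul(-1, Mul(-55, Rational(-1, 54)))), 2117), Mul(-29, Pow(43, -1))) = Add(Add(Add(36, Mul(-1, Rational(55, 54))), 2117), Mul(-29, Rational(1, 43))) = Add(Add(Add(36, Rational(-55, 54)), 2117), Rational(-29, 43)) = Add(Add(Rational(1889, 54), 2117), Rational(-29, 43)) = Add(Rational(116207, 54), Rational(-29, 43)) = Rational(4995335, 2322)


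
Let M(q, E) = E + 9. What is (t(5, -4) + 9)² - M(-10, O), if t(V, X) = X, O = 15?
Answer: 1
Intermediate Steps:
M(q, E) = 9 + E
(t(5, -4) + 9)² - M(-10, O) = (-4 + 9)² - (9 + 15) = 5² - 1*24 = 25 - 24 = 1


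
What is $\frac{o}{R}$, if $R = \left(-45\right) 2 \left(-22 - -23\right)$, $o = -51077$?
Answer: $\frac{51077}{90} \approx 567.52$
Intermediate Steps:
$R = -90$ ($R = - 90 \left(-22 + 23\right) = \left(-90\right) 1 = -90$)
$\frac{o}{R} = - \frac{51077}{-90} = \left(-51077\right) \left(- \frac{1}{90}\right) = \frac{51077}{90}$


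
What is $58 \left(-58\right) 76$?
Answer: $-255664$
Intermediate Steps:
$58 \left(-58\right) 76 = \left(-3364\right) 76 = -255664$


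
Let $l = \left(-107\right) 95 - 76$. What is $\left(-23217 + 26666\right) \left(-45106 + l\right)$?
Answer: $-190891803$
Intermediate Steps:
$l = -10241$ ($l = -10165 - 76 = -10241$)
$\left(-23217 + 26666\right) \left(-45106 + l\right) = \left(-23217 + 26666\right) \left(-45106 - 10241\right) = 3449 \left(-55347\right) = -190891803$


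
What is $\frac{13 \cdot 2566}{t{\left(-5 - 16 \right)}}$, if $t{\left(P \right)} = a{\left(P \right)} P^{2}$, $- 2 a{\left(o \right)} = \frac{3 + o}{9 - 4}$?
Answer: $\frac{166790}{3969} \approx 42.023$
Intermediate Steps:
$a{\left(o \right)} = - \frac{3}{10} - \frac{o}{10}$ ($a{\left(o \right)} = - \frac{\left(3 + o\right) \frac{1}{9 - 4}}{2} = - \frac{\left(3 + o\right) \frac{1}{5}}{2} = - \frac{\frac{3}{5} + \frac{o}{5}}{2} = - \frac{3}{10} - \frac{o}{10}$)
$t{\left(P \right)} = P^{2} \left(- \frac{3}{10} - \frac{P}{10}\right)$ ($t{\left(P \right)} = \left(- \frac{3}{10} - \frac{P}{10}\right) P^{2} = P^{2} \left(- \frac{3}{10} - \frac{P}{10}\right)$)
$\frac{13 \cdot 2566}{t{\left(-5 - 16 \right)}} = \frac{13 \cdot 2566}{\frac{1}{10} \left(-5 - 16\right)^{2} \left(-3 - \left(-5 - 16\right)\right)} = \frac{33358}{\frac{1}{10} \left(-5 - 16\right)^{2} \left(-3 - \left(-5 - 16\right)\right)} = \frac{33358}{\frac{1}{10} \left(-21\right)^{2} \left(-3 - -21\right)} = \frac{33358}{\frac{1}{10} \cdot 441 \left(-3 + 21\right)} = \frac{33358}{\frac{1}{10} \cdot 441 \cdot 18} = \frac{33358}{\frac{3969}{5}} = 33358 \cdot \frac{5}{3969} = \frac{166790}{3969}$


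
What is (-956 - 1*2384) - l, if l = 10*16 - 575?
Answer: -2925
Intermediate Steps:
l = -415 (l = 160 - 575 = -415)
(-956 - 1*2384) - l = (-956 - 1*2384) - 1*(-415) = (-956 - 2384) + 415 = -3340 + 415 = -2925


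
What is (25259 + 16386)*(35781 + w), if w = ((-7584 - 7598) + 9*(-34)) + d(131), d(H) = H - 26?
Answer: 849474710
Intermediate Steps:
d(H) = -26 + H
w = -15383 (w = ((-7584 - 7598) + 9*(-34)) + (-26 + 131) = (-15182 - 306) + 105 = -15488 + 105 = -15383)
(25259 + 16386)*(35781 + w) = (25259 + 16386)*(35781 - 15383) = 41645*20398 = 849474710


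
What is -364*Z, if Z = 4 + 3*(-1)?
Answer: -364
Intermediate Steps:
Z = 1 (Z = 4 - 3 = 1)
-364*Z = -364*1 = -364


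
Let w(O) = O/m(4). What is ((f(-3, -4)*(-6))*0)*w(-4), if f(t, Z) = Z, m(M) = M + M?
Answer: 0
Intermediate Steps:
m(M) = 2*M
w(O) = O/8 (w(O) = O/((2*4)) = O/8)
((f(-3, -4)*(-6))*0)*w(-4) = (-4*(-6)*0)*((1/8)*(-4)) = (24*0)*(-1/2) = 0*(-1/2) = 0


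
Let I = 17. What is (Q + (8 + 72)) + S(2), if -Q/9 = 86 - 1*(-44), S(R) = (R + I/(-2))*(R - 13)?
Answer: -2037/2 ≈ -1018.5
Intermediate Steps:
S(R) = (-13 + R)*(-17/2 + R) (S(R) = (R + 17/(-2))*(R - 13) = (R + 17*(-1/2))*(-13 + R) = (R - 17/2)*(-13 + R) = (-17/2 + R)*(-13 + R) = (-13 + R)*(-17/2 + R))
Q = -1170 (Q = -9*(86 - 1*(-44)) = -9*(86 + 44) = -9*130 = -1170)
(Q + (8 + 72)) + S(2) = (-1170 + (8 + 72)) + (221/2 + 2**2 - 43/2*2) = (-1170 + 80) + (221/2 + 4 - 43) = -1090 + 143/2 = -2037/2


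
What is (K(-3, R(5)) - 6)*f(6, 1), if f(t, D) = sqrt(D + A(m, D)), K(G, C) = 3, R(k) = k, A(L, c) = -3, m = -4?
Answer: -3*I*sqrt(2) ≈ -4.2426*I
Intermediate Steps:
f(t, D) = sqrt(-3 + D) (f(t, D) = sqrt(D - 3) = sqrt(-3 + D))
(K(-3, R(5)) - 6)*f(6, 1) = (3 - 6)*sqrt(-3 + 1) = -3*I*sqrt(2)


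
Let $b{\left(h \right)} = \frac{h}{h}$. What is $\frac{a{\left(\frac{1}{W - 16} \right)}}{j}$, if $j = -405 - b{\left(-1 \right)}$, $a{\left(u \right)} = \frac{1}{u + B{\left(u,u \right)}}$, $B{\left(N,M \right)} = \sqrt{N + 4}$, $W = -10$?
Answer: $- \frac{13}{543431} - \frac{13 \sqrt{2678}}{543431} \approx -0.0012619$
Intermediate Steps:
$B{\left(N,M \right)} = \sqrt{4 + N}$
$a{\left(u \right)} = \frac{1}{u + \sqrt{4 + u}}$
$b{\left(h \right)} = 1$
$j = -406$ ($j = -405 - 1 = -406$)
$\frac{a{\left(\frac{1}{W - 16} \right)}}{j} = \frac{1}{\left(\frac{1}{-10 - 16} + \sqrt{4 + \frac{1}{-10 - 16}}\right) \left(-406\right)} = \frac{1}{\frac{1}{-26} + \sqrt{4 + \frac{1}{-26}}} \left(- \frac{1}{406}\right) = \frac{1}{- \frac{1}{26} + \sqrt{4 - \frac{1}{26}}} \left(- \frac{1}{406}\right) = \frac{1}{- \frac{1}{26} + \sqrt{\frac{103}{26}}} \left(- \frac{1}{406}\right) = \frac{1}{- \frac{1}{26} + \frac{\sqrt{2678}}{26}} \left(- \frac{1}{406}\right) = - \frac{1}{406 \left(- \frac{1}{26} + \frac{\sqrt{2678}}{26}\right)}$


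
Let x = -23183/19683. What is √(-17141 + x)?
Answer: I*√1012228458/243 ≈ 130.93*I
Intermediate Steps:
x = -23183/19683 (x = -23183*1/19683 = -23183/19683 ≈ -1.1778)
√(-17141 + x) = √(-17141 - 23183/19683) = √(-337409486/19683) = I*√1012228458/243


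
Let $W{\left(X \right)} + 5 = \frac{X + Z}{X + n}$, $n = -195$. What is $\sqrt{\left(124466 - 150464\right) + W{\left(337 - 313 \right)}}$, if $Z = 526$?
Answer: $\frac{i \sqrt{84494197}}{57} \approx 161.26 i$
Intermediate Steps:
$W{\left(X \right)} = -5 + \frac{526 + X}{-195 + X}$ ($W{\left(X \right)} = -5 + \frac{X + 526}{X - 195} = -5 + \frac{526 + X}{-195 + X}$)
$\sqrt{\left(124466 - 150464\right) + W{\left(337 - 313 \right)}} = \sqrt{\left(124466 - 150464\right) + \frac{1501 - 4 \left(337 - 313\right)}{-195 + \left(337 - 313\right)}} = \sqrt{-25998 + \frac{1501 - 96}{-195 + 24}} = \sqrt{-25998 + \frac{1501 - 96}{-171}} = \sqrt{-25998 - \frac{1405}{171}} = \sqrt{- \frac{4447063}{171}} = \frac{i \sqrt{84494197}}{57}$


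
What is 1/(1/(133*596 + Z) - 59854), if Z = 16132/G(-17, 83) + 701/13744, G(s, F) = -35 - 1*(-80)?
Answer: -49247422393/2947655219292142 ≈ -1.6707e-5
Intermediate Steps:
G(s, F) = 45 (G(s, F) = -35 + 80 = 45)
Z = 221749753/618480 (Z = 16132/45 + 701/13744 = 221749753/618480 ≈ 358.54)
1/(1/(133*596 + Z) - 59854) = 1/(1/(133*596 + 221749753/618480) - 59854) = 1/(1/(79268 + 221749753/618480) - 59854) = 1/(1/(49247422393/618480) - 59854) = 1/(618480/49247422393 - 59854) = 1/(-2947655219292142/49247422393) = -49247422393/2947655219292142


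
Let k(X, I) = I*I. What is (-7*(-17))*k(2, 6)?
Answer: 4284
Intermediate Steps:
k(X, I) = I**2
(-7*(-17))*k(2, 6) = -7*(-17)*6**2 = 119*36 = 4284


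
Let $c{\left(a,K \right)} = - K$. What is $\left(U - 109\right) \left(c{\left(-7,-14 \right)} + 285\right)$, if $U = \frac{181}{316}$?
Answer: $- \frac{10244637}{316} \approx -32420.0$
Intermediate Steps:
$U = \frac{181}{316}$ ($U = 181 \cdot \frac{1}{316} = \frac{181}{316} \approx 0.57278$)
$\left(U - 109\right) \left(c{\left(-7,-14 \right)} + 285\right) = \left(\frac{181}{316} - 109\right) \left(\left(-1\right) \left(-14\right) + 285\right) = - \frac{34263 \left(14 + 285\right)}{316} = \left(- \frac{34263}{316}\right) 299 = - \frac{10244637}{316}$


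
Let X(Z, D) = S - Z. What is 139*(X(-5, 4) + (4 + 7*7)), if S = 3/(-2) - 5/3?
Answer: 45731/6 ≈ 7621.8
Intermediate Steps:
S = -19/6 (S = 3*(-½) - 5*⅓ = -3/2 - 5/3 = -19/6 ≈ -3.1667)
X(Z, D) = -19/6 - Z
139*(X(-5, 4) + (4 + 7*7)) = 139*((-19/6 - 1*(-5)) + (4 + 7*7)) = 139*((-19/6 + 5) + (4 + 49)) = 139*(11/6 + 53) = 139*(329/6) = 45731/6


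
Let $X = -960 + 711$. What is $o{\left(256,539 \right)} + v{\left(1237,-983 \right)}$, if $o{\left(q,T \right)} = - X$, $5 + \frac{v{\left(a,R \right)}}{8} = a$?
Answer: $10105$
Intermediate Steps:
$v{\left(a,R \right)} = -40 + 8 a$
$X = -249$
$o{\left(q,T \right)} = 249$ ($o{\left(q,T \right)} = \left(-1\right) \left(-249\right) = 249$)
$o{\left(256,539 \right)} + v{\left(1237,-983 \right)} = 249 + \left(-40 + 8 \cdot 1237\right) = 249 + \left(-40 + 9896\right) = 249 + 9856 = 10105$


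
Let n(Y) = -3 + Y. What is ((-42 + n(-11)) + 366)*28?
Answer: 8680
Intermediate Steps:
((-42 + n(-11)) + 366)*28 = ((-42 + (-3 - 11)) + 366)*28 = ((-42 - 14) + 366)*28 = (-56 + 366)*28 = 310*28 = 8680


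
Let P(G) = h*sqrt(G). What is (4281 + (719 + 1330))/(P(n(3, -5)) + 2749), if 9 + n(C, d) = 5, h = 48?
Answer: 17401170/7566217 - 607680*I/7566217 ≈ 2.2999 - 0.080315*I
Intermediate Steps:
n(C, d) = -4 (n(C, d) = -9 + 5 = -4)
P(G) = 48*sqrt(G)
(4281 + (719 + 1330))/(P(n(3, -5)) + 2749) = (4281 + (719 + 1330))/(48*sqrt(-4) + 2749) = (4281 + 2049)/(48*(2*I) + 2749) = 6330/(96*I + 2749) = 6330/(2749 + 96*I) = 6330*((2749 - 96*I)/7566217) = 6330*(2749 - 96*I)/7566217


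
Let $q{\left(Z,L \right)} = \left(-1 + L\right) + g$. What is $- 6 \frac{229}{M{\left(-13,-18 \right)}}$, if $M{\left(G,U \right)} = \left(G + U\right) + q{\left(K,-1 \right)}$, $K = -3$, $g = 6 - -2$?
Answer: $\frac{1374}{25} \approx 54.96$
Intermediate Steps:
$g = 8$ ($g = 6 + 2 = 8$)
$q{\left(Z,L \right)} = 7 + L$ ($q{\left(Z,L \right)} = \left(-1 + L\right) + 8 = 7 + L$)
$M{\left(G,U \right)} = 6 + G + U$ ($M{\left(G,U \right)} = \left(G + U\right) + \left(7 - 1\right) = \left(G + U\right) + 6 = 6 + G + U$)
$- 6 \frac{229}{M{\left(-13,-18 \right)}} = - 6 \frac{229}{6 - 13 - 18} = - 6 \frac{229}{-25} = - 6 \cdot 229 \left(- \frac{1}{25}\right) = \left(-6\right) \left(- \frac{229}{25}\right) = \frac{1374}{25}$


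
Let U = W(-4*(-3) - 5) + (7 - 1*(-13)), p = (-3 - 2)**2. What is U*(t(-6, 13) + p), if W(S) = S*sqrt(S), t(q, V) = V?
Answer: 760 + 266*sqrt(7) ≈ 1463.8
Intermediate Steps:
p = 25 (p = (-5)**2 = 25)
W(S) = S**(3/2)
U = 20 + 7*sqrt(7) (U = (-4*(-3) - 5)**(3/2) + (7 - 1*(-13)) = (12 - 5)**(3/2) + (7 + 13) = 7**(3/2) + 20 = 7*sqrt(7) + 20 = 20 + 7*sqrt(7) ≈ 38.520)
U*(t(-6, 13) + p) = (20 + 7*sqrt(7))*(13 + 25) = (20 + 7*sqrt(7))*38 = 760 + 266*sqrt(7)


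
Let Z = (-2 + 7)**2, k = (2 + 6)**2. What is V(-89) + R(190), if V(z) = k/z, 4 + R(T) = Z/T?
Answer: -15515/3382 ≈ -4.5875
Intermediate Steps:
k = 64 (k = 8**2 = 64)
Z = 25 (Z = 5**2 = 25)
R(T) = -4 + 25/T
V(z) = 64/z
V(-89) + R(190) = 64/(-89) + (-4 + 25/190) = 64*(-1/89) + (-4 + 25*(1/190)) = -64/89 + (-4 + 5/38) = -64/89 - 147/38 = -15515/3382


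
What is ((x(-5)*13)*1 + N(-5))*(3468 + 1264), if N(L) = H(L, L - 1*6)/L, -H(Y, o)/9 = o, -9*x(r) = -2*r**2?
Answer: 11162788/45 ≈ 2.4806e+5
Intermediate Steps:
x(r) = 2*r**2/9 (x(r) = -(-2)*r**2/9 = 2*r**2/9)
H(Y, o) = -9*o
N(L) = (54 - 9*L)/L (N(L) = (-9*(L - 1*6))/L = (-9*(L - 6))/L = (-9*(-6 + L))/L = (54 - 9*L)/L)
((x(-5)*13)*1 + N(-5))*(3468 + 1264) = ((((2/9)*(-5)**2)*13)*1 + (-9 + 54/(-5)))*(3468 + 1264) = ((((2/9)*25)*13)*1 + (-9 + 54*(-1/5)))*4732 = (((50/9)*13)*1 + (-9 - 54/5))*4732 = ((650/9)*1 - 99/5)*4732 = (650/9 - 99/5)*4732 = (2359/45)*4732 = 11162788/45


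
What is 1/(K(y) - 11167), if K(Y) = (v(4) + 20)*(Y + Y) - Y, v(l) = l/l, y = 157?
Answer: -1/4730 ≈ -0.00021142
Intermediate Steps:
v(l) = 1
K(Y) = 41*Y (K(Y) = (1 + 20)*(Y + Y) - Y = 21*(2*Y) - Y = 42*Y - Y = 41*Y)
1/(K(y) - 11167) = 1/(41*157 - 11167) = 1/(6437 - 11167) = 1/(-4730) = -1/4730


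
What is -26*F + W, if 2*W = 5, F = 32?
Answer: -1659/2 ≈ -829.50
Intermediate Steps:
W = 5/2 (W = (½)*5 = 5/2 ≈ 2.5000)
-26*F + W = -26*32 + 5/2 = -832 + 5/2 = -1659/2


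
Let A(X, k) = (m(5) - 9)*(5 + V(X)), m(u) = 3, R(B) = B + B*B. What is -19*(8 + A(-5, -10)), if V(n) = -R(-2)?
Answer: 190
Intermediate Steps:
R(B) = B + B²
V(n) = -2 (V(n) = -(-2)*(1 - 2) = -(-2)*(-1) = -1*2 = -2)
A(X, k) = -18 (A(X, k) = (3 - 9)*(5 - 2) = -6*3 = -18)
-19*(8 + A(-5, -10)) = -19*(8 - 18) = -19*(-10) = 190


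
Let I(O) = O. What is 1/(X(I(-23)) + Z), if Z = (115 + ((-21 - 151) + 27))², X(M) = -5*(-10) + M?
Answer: 1/927 ≈ 0.0010787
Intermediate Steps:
X(M) = 50 + M
Z = 900 (Z = (115 + (-172 + 27))² = (115 - 145)² = (-30)² = 900)
1/(X(I(-23)) + Z) = 1/((50 - 23) + 900) = 1/(27 + 900) = 1/927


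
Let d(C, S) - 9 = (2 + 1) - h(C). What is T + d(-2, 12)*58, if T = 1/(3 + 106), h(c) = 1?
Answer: 69543/109 ≈ 638.01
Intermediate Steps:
T = 1/109 ≈ 0.0091743
d(C, S) = 11 (d(C, S) = 9 + ((2 + 1) - 1*1) = 9 + (3 - 1) = 9 + 2 = 11)
T + d(-2, 12)*58 = 1/109 + 11*58 = 1/109 + 638 = 69543/109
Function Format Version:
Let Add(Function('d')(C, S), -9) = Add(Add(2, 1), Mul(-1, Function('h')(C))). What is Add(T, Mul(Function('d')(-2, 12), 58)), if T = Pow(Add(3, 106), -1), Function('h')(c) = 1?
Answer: Rational(69543, 109) ≈ 638.01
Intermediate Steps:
T = Rational(1, 109) (T = Pow(109, -1) = Rational(1, 109) ≈ 0.0091743)
Function('d')(C, S) = 11 (Function('d')(C, S) = Add(9, Add(Add(2, 1), Mul(-1, 1))) = Add(9, Add(3, -1)) = Add(9, 2) = 11)
Add(T, Mul(Function('d')(-2, 12), 58)) = Add(Rational(1, 109), Mul(11, 58)) = Add(Rational(1, 109), 638) = Rational(69543, 109)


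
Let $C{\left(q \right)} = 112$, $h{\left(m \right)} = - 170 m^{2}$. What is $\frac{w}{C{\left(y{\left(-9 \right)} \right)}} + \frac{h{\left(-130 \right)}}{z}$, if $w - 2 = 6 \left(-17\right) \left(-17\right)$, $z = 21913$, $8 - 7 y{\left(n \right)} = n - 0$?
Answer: $- \frac{298041}{2578} \approx -115.61$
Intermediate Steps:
$y{\left(n \right)} = \frac{8}{7} - \frac{n}{7}$ ($y{\left(n \right)} = \frac{8}{7} - \frac{n - 0}{7} = \frac{8}{7} - \frac{n + 0}{7} = \frac{8}{7} - \frac{n}{7}$)
$w = 1736$ ($w = 2 + 6 \left(-17\right) \left(-17\right) = 2 - -1734 = 2 + 1734 = 1736$)
$\frac{w}{C{\left(y{\left(-9 \right)} \right)}} + \frac{h{\left(-130 \right)}}{z} = \frac{1736}{112} + \frac{\left(-170\right) \left(-130\right)^{2}}{21913} = 1736 \cdot \frac{1}{112} + \left(-170\right) 16900 \cdot \frac{1}{21913} = \frac{31}{2} - \frac{169000}{1289} = - \frac{298041}{2578}$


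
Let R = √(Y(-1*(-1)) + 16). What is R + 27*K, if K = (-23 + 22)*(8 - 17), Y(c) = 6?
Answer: 243 + √22 ≈ 247.69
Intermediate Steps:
K = 9 (K = -1*(-9) = 9)
R = √22 (R = √(6 + 16) = √22 ≈ 4.6904)
R + 27*K = √22 + 27*9 = √22 + 243 = 243 + √22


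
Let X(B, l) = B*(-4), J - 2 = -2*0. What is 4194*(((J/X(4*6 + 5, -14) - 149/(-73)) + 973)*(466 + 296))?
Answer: 6596590068414/2117 ≈ 3.1160e+9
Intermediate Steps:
J = 2 (J = 2 - 2*0 = 2 + 0 = 2)
X(B, l) = -4*B
4194*(((J/X(4*6 + 5, -14) - 149/(-73)) + 973)*(466 + 296)) = 4194*(((2/((-4*(4*6 + 5))) - 149/(-73)) + 973)*(466 + 296)) = 4194*(((2/((-4*(24 + 5))) - 149*(-1/73)) + 973)*762) = 4194*(((2/((-4*29)) + 149/73) + 973)*762) = 4194*(((2/(-116) + 149/73) + 973)*762) = 4194*(((2*(-1/116) + 149/73) + 973)*762) = 4194*(((-1/58 + 149/73) + 973)*762) = 4194*((8569/4234 + 973)*762) = 4194*((4128251/4234)*762) = 4194*(1572863631/2117) = 6596590068414/2117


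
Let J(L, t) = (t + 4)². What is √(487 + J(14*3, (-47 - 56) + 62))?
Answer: 8*√29 ≈ 43.081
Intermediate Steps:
J(L, t) = (4 + t)²
√(487 + J(14*3, (-47 - 56) + 62)) = √(487 + (4 + ((-47 - 56) + 62))²) = √(487 + (4 + (-103 + 62))²) = √(487 + (4 - 41)²) = √(487 + (-37)²) = √(487 + 1369) = √1856 = 8*√29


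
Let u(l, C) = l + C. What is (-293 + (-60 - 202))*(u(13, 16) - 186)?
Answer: 87135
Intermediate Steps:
u(l, C) = C + l
(-293 + (-60 - 202))*(u(13, 16) - 186) = (-293 + (-60 - 202))*((16 + 13) - 186) = (-293 - 262)*(29 - 186) = -555*(-157) = 87135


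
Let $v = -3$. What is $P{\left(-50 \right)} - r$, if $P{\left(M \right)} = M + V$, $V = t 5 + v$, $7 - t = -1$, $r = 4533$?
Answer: $-4546$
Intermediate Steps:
$t = 8$ ($t = 7 - -1 = 7 + 1 = 8$)
$V = 37$ ($V = 8 \cdot 5 - 3 = 40 - 3 = 37$)
$P{\left(M \right)} = 37 + M$ ($P{\left(M \right)} = M + 37 = 37 + M$)
$P{\left(-50 \right)} - r = \left(37 - 50\right) - 4533 = -13 - 4533 = -4546$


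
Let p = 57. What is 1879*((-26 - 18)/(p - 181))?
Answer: 20669/31 ≈ 666.74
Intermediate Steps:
1879*((-26 - 18)/(p - 181)) = 1879*((-26 - 18)/(57 - 181)) = 1879*(-44/(-124)) = 1879*(-44*(-1/124)) = 1879*(11/31) = 20669/31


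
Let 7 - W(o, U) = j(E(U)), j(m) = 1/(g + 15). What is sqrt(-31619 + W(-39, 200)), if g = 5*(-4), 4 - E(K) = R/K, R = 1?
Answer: I*sqrt(790295)/5 ≈ 177.8*I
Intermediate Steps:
E(K) = 4 - 1/K
g = -20
j(m) = -1/5 (j(m) = 1/(-20 + 15) = 1/(-5) = -1/5)
W(o, U) = 36/5 (W(o, U) = 7 - 1*(-1/5) = 7 + 1/5 = 36/5)
sqrt(-31619 + W(-39, 200)) = sqrt(-31619 + 36/5) = sqrt(-158059/5) = I*sqrt(790295)/5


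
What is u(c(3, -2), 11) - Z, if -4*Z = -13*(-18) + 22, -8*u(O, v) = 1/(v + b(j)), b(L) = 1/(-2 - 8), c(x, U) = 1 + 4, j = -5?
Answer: 27899/436 ≈ 63.989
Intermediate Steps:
c(x, U) = 5
b(L) = -⅒ (b(L) = 1/(-10) = -⅒)
u(O, v) = -1/(8*(-⅒ + v)) (u(O, v) = -1/(8*(v - ⅒)) = -1/(8*(-⅒ + v)))
Z = -64 (Z = -(-13*(-18) + 22)/4 = -(234 + 22)/4 = -¼*256 = -64)
u(c(3, -2), 11) - Z = -5/(-4 + 40*11) - 1*(-64) = -5/(-4 + 440) + 64 = -5/436 + 64 = 27899/436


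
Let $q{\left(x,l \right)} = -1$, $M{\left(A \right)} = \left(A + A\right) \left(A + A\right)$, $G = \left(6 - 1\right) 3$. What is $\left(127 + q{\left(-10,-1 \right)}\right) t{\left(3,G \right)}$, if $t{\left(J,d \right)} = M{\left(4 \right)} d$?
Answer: $120960$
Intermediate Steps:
$G = 15$ ($G = 5 \cdot 3 = 15$)
$M{\left(A \right)} = 4 A^{2}$ ($M{\left(A \right)} = 2 A 2 A = 4 A^{2}$)
$t{\left(J,d \right)} = 64 d$ ($t{\left(J,d \right)} = 4 \cdot 4^{2} d = 4 \cdot 16 d = 64 d$)
$\left(127 + q{\left(-10,-1 \right)}\right) t{\left(3,G \right)} = \left(127 - 1\right) 64 \cdot 15 = 126 \cdot 960 = 120960$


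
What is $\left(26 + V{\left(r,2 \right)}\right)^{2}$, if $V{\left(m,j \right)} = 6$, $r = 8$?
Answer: $1024$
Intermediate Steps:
$\left(26 + V{\left(r,2 \right)}\right)^{2} = \left(26 + 6\right)^{2} = 32^{2} = 1024$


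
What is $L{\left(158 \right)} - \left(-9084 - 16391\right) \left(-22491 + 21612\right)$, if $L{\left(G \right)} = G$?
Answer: $-22392367$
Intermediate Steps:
$L{\left(158 \right)} - \left(-9084 - 16391\right) \left(-22491 + 21612\right) = 158 - \left(-9084 - 16391\right) \left(-22491 + 21612\right) = 158 - \left(-25475\right) \left(-879\right) = 158 - 22392525 = -22392367$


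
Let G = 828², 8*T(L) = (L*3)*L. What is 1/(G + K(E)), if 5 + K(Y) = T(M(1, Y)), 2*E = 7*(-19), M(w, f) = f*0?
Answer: 1/685579 ≈ 1.4586e-6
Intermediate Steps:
M(w, f) = 0
T(L) = 3*L²/8 (T(L) = ((L*3)*L)/8 = ((3*L)*L)/8 = (3*L²)/8 = 3*L²/8)
E = -133/2 (E = (7*(-19))/2 = (½)*(-133) = -133/2 ≈ -66.500)
K(Y) = -5 (K(Y) = -5 + (3/8)*0² = -5 + (3/8)*0 = -5 + 0 = -5)
G = 685584
1/(G + K(E)) = 1/(685584 - 5) = 1/685579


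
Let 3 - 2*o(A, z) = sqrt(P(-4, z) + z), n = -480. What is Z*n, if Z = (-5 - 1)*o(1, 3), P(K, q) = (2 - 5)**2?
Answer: 4320 - 2880*sqrt(3) ≈ -668.31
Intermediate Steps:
P(K, q) = 9 (P(K, q) = (-3)**2 = 9)
o(A, z) = 3/2 - sqrt(9 + z)/2
Z = -9 + 6*sqrt(3) (Z = (-5 - 1)*(3/2 - sqrt(9 + 3)/2) = -6*(3/2 - sqrt(3)) = -9 + 6*sqrt(3) ≈ 1.3923)
Z*n = (-9 + 6*sqrt(3))*(-480) = 4320 - 2880*sqrt(3)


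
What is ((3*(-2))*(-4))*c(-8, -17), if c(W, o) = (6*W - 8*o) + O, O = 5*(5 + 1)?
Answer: 2832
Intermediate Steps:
O = 30 (O = 5*6 = 30)
c(W, o) = 30 - 8*o + 6*W (c(W, o) = (6*W - 8*o) + 30 = (-8*o + 6*W) + 30 = 30 - 8*o + 6*W)
((3*(-2))*(-4))*c(-8, -17) = ((3*(-2))*(-4))*(30 - 8*(-17) + 6*(-8)) = (-6*(-4))*(30 + 136 - 48) = 24*118 = 2832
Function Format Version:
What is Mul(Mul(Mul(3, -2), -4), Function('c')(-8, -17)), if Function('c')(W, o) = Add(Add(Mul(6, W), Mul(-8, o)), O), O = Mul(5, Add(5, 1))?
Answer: 2832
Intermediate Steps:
O = 30 (O = Mul(5, 6) = 30)
Function('c')(W, o) = Add(30, Mul(-8, o), Mul(6, W)) (Function('c')(W, o) = Add(Add(Mul(6, W), Mul(-8, o)), 30) = Add(Add(Mul(-8, o), Mul(6, W)), 30) = Add(30, Mul(-8, o), Mul(6, W)))
Mul(Mul(Mul(3, -2), -4), Function('c')(-8, -17)) = Mul(Mul(Mul(3, -2), -4), Add(30, Mul(-8, -17), Mul(6, -8))) = Mul(Mul(-6, -4), Add(30, 136, -48)) = Mul(24, 118) = 2832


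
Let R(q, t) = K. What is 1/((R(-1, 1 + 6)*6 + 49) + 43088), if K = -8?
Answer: 1/43089 ≈ 2.3208e-5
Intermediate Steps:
R(q, t) = -8
1/((R(-1, 1 + 6)*6 + 49) + 43088) = 1/((-8*6 + 49) + 43088) = 1/((-48 + 49) + 43088) = 1/(1 + 43088) = 1/43089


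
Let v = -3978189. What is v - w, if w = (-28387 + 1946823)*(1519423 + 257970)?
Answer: -3409818695537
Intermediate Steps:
w = 3409814717348 (w = 1918436*1777393 = 3409814717348)
v - w = -3978189 - 1*3409814717348 = -3978189 - 3409814717348 = -3409818695537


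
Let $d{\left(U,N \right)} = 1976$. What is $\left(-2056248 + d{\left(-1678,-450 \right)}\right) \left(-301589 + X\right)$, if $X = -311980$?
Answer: $1260437616768$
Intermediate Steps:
$\left(-2056248 + d{\left(-1678,-450 \right)}\right) \left(-301589 + X\right) = \left(-2056248 + 1976\right) \left(-301589 - 311980\right) = \left(-2054272\right) \left(-613569\right) = 1260437616768$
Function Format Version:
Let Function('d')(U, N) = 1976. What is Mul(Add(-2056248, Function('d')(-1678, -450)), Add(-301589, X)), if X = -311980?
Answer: 1260437616768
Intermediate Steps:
Mul(Add(-2056248, Function('d')(-1678, -450)), Add(-301589, X)) = Mul(Add(-2056248, 1976), Add(-301589, -311980)) = Mul(-2054272, -613569) = 1260437616768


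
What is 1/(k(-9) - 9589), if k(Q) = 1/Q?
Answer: -9/86302 ≈ -0.00010428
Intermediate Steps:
1/(k(-9) - 9589) = 1/(1/(-9) - 9589) = 1/(-⅑ - 9589) = 1/(-86302/9) = -9/86302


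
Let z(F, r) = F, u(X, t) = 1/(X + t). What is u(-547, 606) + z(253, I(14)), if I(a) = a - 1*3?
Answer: 14928/59 ≈ 253.02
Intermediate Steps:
I(a) = -3 + a (I(a) = a - 3 = -3 + a)
u(-547, 606) + z(253, I(14)) = 1/(-547 + 606) + 253 = 1/59 + 253 = 14928/59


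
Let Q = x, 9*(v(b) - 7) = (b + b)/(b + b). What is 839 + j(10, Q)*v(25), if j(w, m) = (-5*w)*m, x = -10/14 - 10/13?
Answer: 124349/91 ≈ 1366.5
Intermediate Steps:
v(b) = 64/9 (v(b) = 7 + ((b + b)/(b + b))/9 = 7 + ((2*b)/((2*b)))/9 = 7 + ((2*b)*(1/(2*b)))/9 = 7 + (⅑)*1 = 7 + ⅑ = 64/9)
x = -135/91 (x = -10*1/14 - 10*1/13 = -5/7 - 10/13 = -135/91 ≈ -1.4835)
Q = -135/91 ≈ -1.4835
j(w, m) = -5*m*w
839 + j(10, Q)*v(25) = 839 - 5*(-135/91)*10*(64/9) = 839 + (6750/91)*(64/9) = 839 + 48000/91 = 124349/91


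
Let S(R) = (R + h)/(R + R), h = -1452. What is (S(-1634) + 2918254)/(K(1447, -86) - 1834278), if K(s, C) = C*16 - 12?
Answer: -4768428579/2999478244 ≈ -1.5898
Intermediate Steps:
S(R) = (-1452 + R)/(2*R) (S(R) = (R - 1452)/(R + R) = (-1452 + R)/((2*R)) = (-1452 + R)*(1/(2*R)) = (-1452 + R)/(2*R))
K(s, C) = -12 + 16*C (K(s, C) = 16*C - 12 = -12 + 16*C)
(S(-1634) + 2918254)/(K(1447, -86) - 1834278) = ((½)*(-1452 - 1634)/(-1634) + 2918254)/((-12 + 16*(-86)) - 1834278) = ((½)*(-1/1634)*(-3086) + 2918254)/((-12 - 1376) - 1834278) = (1543/1634 + 2918254)/(-1388 - 1834278) = (4768428579/1634)/(-1835666) = (4768428579/1634)*(-1/1835666) = -4768428579/2999478244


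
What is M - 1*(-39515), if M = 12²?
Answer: 39659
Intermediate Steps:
M = 144
M - 1*(-39515) = 144 - 1*(-39515) = 144 + 39515 = 39659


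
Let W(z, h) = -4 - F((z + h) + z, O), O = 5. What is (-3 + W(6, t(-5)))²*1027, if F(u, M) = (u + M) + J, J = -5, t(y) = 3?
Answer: 497068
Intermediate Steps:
F(u, M) = -5 + M + u (F(u, M) = (u + M) - 5 = (M + u) - 5 = -5 + M + u)
W(z, h) = -4 - h - 2*z (W(z, h) = -4 - (-5 + 5 + ((z + h) + z)) = -4 - (-5 + 5 + ((h + z) + z)) = -4 - (-5 + 5 + (h + 2*z)) = -4 - (h + 2*z) = -4 + (-h - 2*z) = -4 - h - 2*z)
(-3 + W(6, t(-5)))²*1027 = (-3 + (-4 - 1*3 - 2*6))²*1027 = (-3 + (-4 - 3 - 12))²*1027 = (-3 - 19)²*1027 = (-22)²*1027 = 484*1027 = 497068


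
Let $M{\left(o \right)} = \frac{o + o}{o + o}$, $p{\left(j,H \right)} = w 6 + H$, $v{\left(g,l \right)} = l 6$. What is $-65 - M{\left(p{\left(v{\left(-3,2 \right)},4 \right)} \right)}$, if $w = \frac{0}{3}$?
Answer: $-66$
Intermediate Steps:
$w = 0$ ($w = 0 \cdot \frac{1}{3} = 0$)
$v{\left(g,l \right)} = 6 l$
$p{\left(j,H \right)} = H$ ($p{\left(j,H \right)} = 0 \cdot 6 + H = 0 + H = H$)
$M{\left(o \right)} = 1$ ($M{\left(o \right)} = \frac{2 o}{2 o} = 2 o \frac{1}{2 o} = 1$)
$-65 - M{\left(p{\left(v{\left(-3,2 \right)},4 \right)} \right)} = -65 - 1 = -66$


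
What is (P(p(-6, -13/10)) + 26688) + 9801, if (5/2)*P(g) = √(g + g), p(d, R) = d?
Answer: 36489 + 4*I*√3/5 ≈ 36489.0 + 1.3856*I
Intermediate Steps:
P(g) = 2*√2*√g/5 (P(g) = 2*√(g + g)/5 = 2*√(2*g)/5 = 2*(√2*√g)/5 = 2*√2*√g/5)
(P(p(-6, -13/10)) + 26688) + 9801 = (2*√2*√(-6)/5 + 26688) + 9801 = (2*√2*(I*√6)/5 + 26688) + 9801 = (4*I*√3/5 + 26688) + 9801 = (26688 + 4*I*√3/5) + 9801 = 36489 + 4*I*√3/5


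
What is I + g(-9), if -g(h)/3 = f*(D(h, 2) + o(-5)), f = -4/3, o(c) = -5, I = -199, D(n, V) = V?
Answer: -211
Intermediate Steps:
f = -4/3 (f = -4*⅓ = -4/3 ≈ -1.3333)
g(h) = -12 (g(h) = -(-4)*(2 - 5) = -(-4)*(-3) = -3*4 = -12)
I + g(-9) = -199 - 12 = -211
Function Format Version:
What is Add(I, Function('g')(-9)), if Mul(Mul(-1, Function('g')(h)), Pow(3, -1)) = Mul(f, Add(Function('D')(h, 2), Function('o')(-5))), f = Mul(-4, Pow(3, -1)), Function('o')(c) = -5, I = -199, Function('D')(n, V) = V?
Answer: -211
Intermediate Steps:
f = Rational(-4, 3) (f = Mul(-4, Rational(1, 3)) = Rational(-4, 3) ≈ -1.3333)
Function('g')(h) = -12 (Function('g')(h) = Mul(-3, Mul(Rational(-4, 3), Add(2, -5))) = Mul(-3, Mul(Rational(-4, 3), -3)) = Mul(-3, 4) = -12)
Add(I, Function('g')(-9)) = Add(-199, -12) = -211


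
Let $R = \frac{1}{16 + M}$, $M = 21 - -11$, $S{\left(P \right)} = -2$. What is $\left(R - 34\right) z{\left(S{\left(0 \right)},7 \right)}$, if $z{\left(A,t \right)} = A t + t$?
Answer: $\frac{11417}{48} \approx 237.85$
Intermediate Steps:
$M = 32$ ($M = 21 + 11 = 32$)
$z{\left(A,t \right)} = t + A t$
$R = \frac{1}{48}$ ($R = \frac{1}{16 + 32} = \frac{1}{48} \approx 0.020833$)
$\left(R - 34\right) z{\left(S{\left(0 \right)},7 \right)} = \left(\frac{1}{48} - 34\right) 7 \left(1 - 2\right) = - \frac{1631 \cdot 7 \left(-1\right)}{48} = \left(- \frac{1631}{48}\right) \left(-7\right) = \frac{11417}{48}$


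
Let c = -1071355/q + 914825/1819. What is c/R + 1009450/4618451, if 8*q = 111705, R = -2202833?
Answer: 90285308099612438567/413440694784333553557 ≈ 0.21838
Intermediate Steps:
q = 111705/8 (q = (1/8)*111705 = 111705/8 ≈ 13963.)
c = 17320033733/40638279 (c = -1071355/111705/8 + 914825/1819 = -1071355*8/111705 + 914825*(1/1819) = -1714168/22341 + 914825/1819 = 17320033733/40638279 ≈ 426.20)
c/R + 1009450/4618451 = (17320033733/40638279)/(-2202833) + 1009450/4618451 = (17320033733/40638279)*(-1/2202833) + 1009450*(1/4618451) = -17320033733/89519342044407 + 1009450/4618451 = 90285308099612438567/413440694784333553557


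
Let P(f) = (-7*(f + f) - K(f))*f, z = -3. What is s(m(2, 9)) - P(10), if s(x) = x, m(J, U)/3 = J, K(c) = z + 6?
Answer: 1436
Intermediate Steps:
K(c) = 3 (K(c) = -3 + 6 = 3)
m(J, U) = 3*J
P(f) = f*(-3 - 14*f) (P(f) = (-7*(f + f) - 1*3)*f = (-14*f - 3)*f = (-3 - 14*f)*f = f*(-3 - 14*f))
s(m(2, 9)) - P(10) = 3*2 - (-1)*10*(3 + 14*10) = 6 - (-1)*10*(3 + 140) = 6 - (-1)*10*143 = 6 - 1*(-1430) = 6 + 1430 = 1436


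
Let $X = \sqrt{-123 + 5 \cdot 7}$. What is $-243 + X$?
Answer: $-243 + 2 i \sqrt{22} \approx -243.0 + 9.3808 i$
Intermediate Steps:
$X = 2 i \sqrt{22}$ ($X = \sqrt{-123 + 35} = \sqrt{-88} = 2 i \sqrt{22} \approx 9.3808 i$)
$-243 + X = -243 + 2 i \sqrt{22}$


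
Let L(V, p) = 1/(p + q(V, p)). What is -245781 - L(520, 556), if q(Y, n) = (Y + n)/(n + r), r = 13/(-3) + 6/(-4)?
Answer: -452682398473/1841812 ≈ -2.4578e+5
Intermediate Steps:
r = -35/6 (r = 13*(-⅓) + 6*(-¼) = -13/3 - 3/2 = -35/6 ≈ -5.8333)
q(Y, n) = (Y + n)/(-35/6 + n) (q(Y, n) = (Y + n)/(n - 35/6) = (Y + n)/(-35/6 + n))
L(V, p) = 1/(p + 6*(V + p)/(-35 + 6*p))
-245781 - L(520, 556) = -245781 - (-35 + 6*556)/(-29*556 + 6*520 + 6*556²) = -245781 - (-35 + 3336)/(-16124 + 3120 + 6*309136) = -245781 - 3301/(-16124 + 3120 + 1854816) = -245781 - 3301/1841812 = -452682398473/1841812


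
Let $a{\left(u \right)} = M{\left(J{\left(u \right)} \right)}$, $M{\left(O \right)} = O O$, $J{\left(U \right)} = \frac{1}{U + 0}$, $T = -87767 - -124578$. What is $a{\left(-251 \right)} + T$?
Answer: $\frac{2319129812}{63001} \approx 36811.0$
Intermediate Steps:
$T = 36811$ ($T = -87767 + 124578 = 36811$)
$J{\left(U \right)} = \frac{1}{U}$
$M{\left(O \right)} = O^{2}$
$a{\left(u \right)} = \frac{1}{u^{2}}$ ($a{\left(u \right)} = \left(\frac{1}{u}\right)^{2} = \frac{1}{u^{2}}$)
$a{\left(-251 \right)} + T = \frac{1}{63001} + 36811 = \frac{2319129812}{63001}$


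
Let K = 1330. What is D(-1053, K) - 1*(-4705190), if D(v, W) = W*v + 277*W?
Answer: 3673110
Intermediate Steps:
D(v, W) = 277*W + W*v
D(-1053, K) - 1*(-4705190) = 1330*(277 - 1053) - 1*(-4705190) = 1330*(-776) + 4705190 = -1032080 + 4705190 = 3673110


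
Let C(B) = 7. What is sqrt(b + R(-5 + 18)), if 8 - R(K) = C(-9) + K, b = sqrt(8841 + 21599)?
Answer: sqrt(-12 + 2*sqrt(7610)) ≈ 12.746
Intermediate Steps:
b = 2*sqrt(7610) (b = sqrt(30440) = 2*sqrt(7610) ≈ 174.47)
R(K) = 1 - K (R(K) = 8 - (7 + K) = 8 + (-7 - K) = 1 - K)
sqrt(b + R(-5 + 18)) = sqrt(2*sqrt(7610) + (1 - (-5 + 18))) = sqrt(2*sqrt(7610) + (1 - 1*13)) = sqrt(2*sqrt(7610) + (1 - 13)) = sqrt(2*sqrt(7610) - 12) = sqrt(-12 + 2*sqrt(7610))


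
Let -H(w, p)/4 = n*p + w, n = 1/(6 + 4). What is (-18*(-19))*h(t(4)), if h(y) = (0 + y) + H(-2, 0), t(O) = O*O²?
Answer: 24624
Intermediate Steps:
n = ⅒ (n = 1/10 = ⅒ ≈ 0.10000)
t(O) = O³
H(w, p) = -4*w - 2*p/5 (H(w, p) = -4*(p/10 + w) = -4*(w + p/10) = -4*w - 2*p/5)
h(y) = 8 + y (h(y) = (0 + y) + (-4*(-2) - ⅖*0) = y + (8 + 0) = y + 8 = 8 + y)
(-18*(-19))*h(t(4)) = (-18*(-19))*(8 + 4³) = 342*(8 + 64) = 342*72 = 24624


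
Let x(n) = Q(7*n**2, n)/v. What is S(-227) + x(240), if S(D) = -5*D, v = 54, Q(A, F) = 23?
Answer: 61313/54 ≈ 1135.4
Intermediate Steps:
x(n) = 23/54
S(-227) + x(240) = -5*(-227) + 23/54 = 1135 + 23/54 = 61313/54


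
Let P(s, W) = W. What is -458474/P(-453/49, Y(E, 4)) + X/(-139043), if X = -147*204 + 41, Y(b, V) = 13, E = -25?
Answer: -63747211071/1807559 ≈ -35267.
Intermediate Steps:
X = -29947 (X = -29988 + 41 = -29947)
-458474/P(-453/49, Y(E, 4)) + X/(-139043) = -458474/13 - 29947/(-139043) = -458474*1/13 - 29947*(-1/139043) = -458474/13 + 29947/139043 = -63747211071/1807559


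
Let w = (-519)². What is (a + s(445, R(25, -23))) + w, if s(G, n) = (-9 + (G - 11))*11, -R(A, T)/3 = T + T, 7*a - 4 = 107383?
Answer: 289377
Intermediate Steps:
a = 15341 (a = 4/7 + (⅐)*107383 = 4/7 + 107383/7 = 15341)
R(A, T) = -6*T (R(A, T) = -3*(T + T) = -6*T)
s(G, n) = -220 + 11*G (s(G, n) = (-9 + (-11 + G))*11 = (-20 + G)*11 = -220 + 11*G)
w = 269361
(a + s(445, R(25, -23))) + w = (15341 + (-220 + 11*445)) + 269361 = (15341 + (-220 + 4895)) + 269361 = (15341 + 4675) + 269361 = 20016 + 269361 = 289377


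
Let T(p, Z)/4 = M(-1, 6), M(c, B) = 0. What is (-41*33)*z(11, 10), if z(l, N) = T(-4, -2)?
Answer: 0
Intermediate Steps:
T(p, Z) = 0 (T(p, Z) = 4*0 = 0)
z(l, N) = 0
(-41*33)*z(11, 10) = -41*33*0 = -1353*0 = 0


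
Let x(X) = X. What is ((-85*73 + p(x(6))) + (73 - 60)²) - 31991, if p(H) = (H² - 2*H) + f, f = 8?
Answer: -37995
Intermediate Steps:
p(H) = 8 + H² - 2*H (p(H) = (H² - 2*H) + 8 = 8 + H² - 2*H)
((-85*73 + p(x(6))) + (73 - 60)²) - 31991 = ((-85*73 + (8 + 6² - 2*6)) + (73 - 60)²) - 31991 = ((-6205 + (8 + 36 - 12)) + 13²) - 31991 = ((-6205 + 32) + 169) - 31991 = (-6173 + 169) - 31991 = -6004 - 31991 = -37995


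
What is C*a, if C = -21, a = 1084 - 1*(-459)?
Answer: -32403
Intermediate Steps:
a = 1543 (a = 1084 + 459 = 1543)
C*a = -21*1543 = -32403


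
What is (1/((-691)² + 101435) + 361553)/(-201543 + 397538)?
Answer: 209308816549/113464641420 ≈ 1.8447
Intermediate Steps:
(1/((-691)² + 101435) + 361553)/(-201543 + 397538) = (1/(477481 + 101435) + 361553)/195995 = (1/578916 + 361553)*(1/195995) = (209308816549/578916)*(1/195995) = 209308816549/113464641420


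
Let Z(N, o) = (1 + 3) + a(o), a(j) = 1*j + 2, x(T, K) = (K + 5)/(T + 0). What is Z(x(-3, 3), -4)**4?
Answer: 16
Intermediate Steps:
x(T, K) = (5 + K)/T
a(j) = 2 + j (a(j) = j + 2 = 2 + j)
Z(N, o) = 6 + o (Z(N, o) = (1 + 3) + (2 + o) = 4 + (2 + o) = 6 + o)
Z(x(-3, 3), -4)**4 = (6 - 4)**4 = 2**4 = 16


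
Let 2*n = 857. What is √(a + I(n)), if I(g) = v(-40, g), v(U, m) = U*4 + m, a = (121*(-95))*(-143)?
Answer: √6576214/2 ≈ 1282.2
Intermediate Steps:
n = 857/2 (n = (½)*857 = 857/2 ≈ 428.50)
a = 1643785 (a = -11495*(-143) = 1643785)
v(U, m) = m + 4*U (v(U, m) = 4*U + m = m + 4*U)
I(g) = -160 + g (I(g) = g + 4*(-40) = g - 160 = -160 + g)
√(a + I(n)) = √(1643785 + (-160 + 857/2)) = √(1643785 + 537/2) = √(3288107/2) = √6576214/2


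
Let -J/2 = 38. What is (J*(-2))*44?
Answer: 6688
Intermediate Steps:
J = -76 (J = -2*38 = -76)
(J*(-2))*44 = -76*(-2)*44 = 152*44 = 6688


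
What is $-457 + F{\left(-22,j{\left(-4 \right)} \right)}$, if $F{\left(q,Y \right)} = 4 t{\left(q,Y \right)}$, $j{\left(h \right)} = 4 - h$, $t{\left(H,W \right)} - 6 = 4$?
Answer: $-417$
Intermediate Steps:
$t{\left(H,W \right)} = 10$ ($t{\left(H,W \right)} = 6 + 4 = 10$)
$F{\left(q,Y \right)} = 40$ ($F{\left(q,Y \right)} = 4 \cdot 10 = 40$)
$-457 + F{\left(-22,j{\left(-4 \right)} \right)} = -457 + 40 = -417$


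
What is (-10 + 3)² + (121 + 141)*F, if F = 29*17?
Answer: 129215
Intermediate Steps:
F = 493
(-10 + 3)² + (121 + 141)*F = (-10 + 3)² + (121 + 141)*493 = (-7)² + 262*493 = 49 + 129166 = 129215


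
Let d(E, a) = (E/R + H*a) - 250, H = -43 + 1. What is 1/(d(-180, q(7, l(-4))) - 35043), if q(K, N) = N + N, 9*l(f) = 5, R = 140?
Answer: -21/742160 ≈ -2.8296e-5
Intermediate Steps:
l(f) = 5/9 (l(f) = (1/9)*5 = 5/9)
H = -42
q(K, N) = 2*N
d(E, a) = -250 - 42*a + E/140 (d(E, a) = (E/140 - 42*a) - 250 = (-42*a + E/140) - 250 = -250 - 42*a + E/140)
1/(d(-180, q(7, l(-4))) - 35043) = 1/((-250 - 84*5/9 + (1/140)*(-180)) - 35043) = 1/((-250 - 42*10/9 - 9/7) - 35043) = 1/((-250 - 140/3 - 9/7) - 35043) = 1/(-6257/21 - 35043) = 1/(-742160/21) = -21/742160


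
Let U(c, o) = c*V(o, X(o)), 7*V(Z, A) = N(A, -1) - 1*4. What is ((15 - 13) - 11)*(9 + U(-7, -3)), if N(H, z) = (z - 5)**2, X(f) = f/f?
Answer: 207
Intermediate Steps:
X(f) = 1
N(H, z) = (-5 + z)**2
V(Z, A) = 32/7 (V(Z, A) = ((-5 - 1)**2 - 1*4)/7 = ((-6)**2 - 4)/7 = (36 - 4)/7 = (1/7)*32 = 32/7)
U(c, o) = 32*c/7 (U(c, o) = c*(32/7) = 32*c/7)
((15 - 13) - 11)*(9 + U(-7, -3)) = ((15 - 13) - 11)*(9 + (32/7)*(-7)) = (2 - 11)*(9 - 32) = -9*(-23) = 207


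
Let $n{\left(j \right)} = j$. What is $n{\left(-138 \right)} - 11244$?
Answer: $-11382$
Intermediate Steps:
$n{\left(-138 \right)} - 11244 = -138 - 11244 = -11382$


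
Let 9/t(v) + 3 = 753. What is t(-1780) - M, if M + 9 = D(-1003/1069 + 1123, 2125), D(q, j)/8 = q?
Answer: -2396559543/267250 ≈ -8967.5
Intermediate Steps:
t(v) = 3/250 (t(v) = 9/(-3 + 753) = 9/750 = 9*(1/750) = 3/250)
D(q, j) = 8*q
M = 9586251/1069 (M = -9 + 8*(-1003/1069 + 1123) = -9 + 8*(1199484/1069) = -9 + 9595872/1069 = 9586251/1069 ≈ 8967.5)
t(-1780) - M = 3/250 - 1*9586251/1069 = 3/250 - 9586251/1069 = -2396559543/267250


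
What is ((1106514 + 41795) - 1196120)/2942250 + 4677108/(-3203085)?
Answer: -309208082443/209428374250 ≈ -1.4764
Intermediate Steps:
((1106514 + 41795) - 1196120)/2942250 + 4677108/(-3203085) = (1148309 - 1196120)*(1/2942250) + 4677108*(-1/3203085) = -47811*1/2942250 - 1559036/1067695 = -15937/980750 - 1559036/1067695 = -309208082443/209428374250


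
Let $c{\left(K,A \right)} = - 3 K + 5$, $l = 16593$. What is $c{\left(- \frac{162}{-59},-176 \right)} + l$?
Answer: $\frac{978796}{59} \approx 16590.0$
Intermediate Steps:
$c{\left(K,A \right)} = 5 - 3 K$
$c{\left(- \frac{162}{-59},-176 \right)} + l = \left(5 - 3 \left(- \frac{162}{-59}\right)\right) + 16593 = \left(5 - 3 \left(\left(-162\right) \left(- \frac{1}{59}\right)\right)\right) + 16593 = \left(5 - \frac{486}{59}\right) + 16593 = - \frac{191}{59} + 16593 = \frac{978796}{59}$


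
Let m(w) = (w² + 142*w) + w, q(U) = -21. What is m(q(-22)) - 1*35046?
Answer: -37608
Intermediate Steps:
m(w) = w² + 143*w
m(q(-22)) - 1*35046 = -21*(143 - 21) - 1*35046 = -21*122 - 35046 = -2562 - 35046 = -37608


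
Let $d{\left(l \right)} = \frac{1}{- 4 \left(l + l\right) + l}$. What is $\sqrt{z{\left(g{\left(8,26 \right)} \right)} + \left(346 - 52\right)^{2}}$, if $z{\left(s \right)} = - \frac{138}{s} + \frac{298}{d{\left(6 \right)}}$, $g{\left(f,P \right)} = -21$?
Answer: $\frac{\sqrt{3622402}}{7} \approx 271.89$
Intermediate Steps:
$d{\left(l \right)} = - \frac{1}{7 l}$ ($d{\left(l \right)} = \frac{1}{- 4 \cdot 2 l + l} = \frac{1}{- 8 l + l} = \frac{1}{\left(-7\right) l} = - \frac{1}{7 l}$)
$z{\left(s \right)} = -12516 - \frac{138}{s}$ ($z{\left(s \right)} = - \frac{138}{s} + \frac{298}{\left(- \frac{1}{7}\right) \frac{1}{6}} = - \frac{138}{s} + \frac{298}{- \frac{1}{42}} = - \frac{138}{s} + 298 \left(-42\right) = - \frac{138}{s} - 12516 = -12516 - \frac{138}{s}$)
$\sqrt{z{\left(g{\left(8,26 \right)} \right)} + \left(346 - 52\right)^{2}} = \sqrt{\left(-12516 - \frac{138}{-21}\right) + \left(346 - 52\right)^{2}} = \sqrt{\left(-12516 - - \frac{46}{7}\right) + 294^{2}} = \sqrt{\left(-12516 + \frac{46}{7}\right) + 86436} = \sqrt{- \frac{87566}{7} + 86436} = \sqrt{\frac{517486}{7}} = \frac{\sqrt{3622402}}{7}$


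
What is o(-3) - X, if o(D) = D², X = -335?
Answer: 344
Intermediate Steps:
o(-3) - X = (-3)² - 1*(-335) = 9 + 335 = 344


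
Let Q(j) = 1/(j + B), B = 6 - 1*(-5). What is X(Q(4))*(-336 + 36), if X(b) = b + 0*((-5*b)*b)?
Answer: -20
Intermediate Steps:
B = 11 (B = 6 + 5 = 11)
Q(j) = 1/(11 + j) (Q(j) = 1/(j + 11) = 1/(11 + j))
X(b) = b (X(b) = b + 0*(-5*b²) = b + 0 = b)
X(Q(4))*(-336 + 36) = (-336 + 36)/(11 + 4) = -300/15 = (1/15)*(-300) = -20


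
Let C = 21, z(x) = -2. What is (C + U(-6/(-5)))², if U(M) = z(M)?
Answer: 361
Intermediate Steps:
U(M) = -2
(C + U(-6/(-5)))² = (21 - 2)² = 19² = 361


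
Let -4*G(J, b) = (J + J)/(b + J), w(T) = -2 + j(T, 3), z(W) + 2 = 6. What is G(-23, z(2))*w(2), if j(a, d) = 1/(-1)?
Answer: 69/38 ≈ 1.8158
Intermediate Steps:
j(a, d) = -1
z(W) = 4 (z(W) = -2 + 6 = 4)
w(T) = -3 (w(T) = -2 - 1 = -3)
G(J, b) = -J/(2*(J + b)) (G(J, b) = -(J + J)/(4*(b + J)) = -2*J/(4*(J + b)) = -J/(2*(J + b)))
G(-23, z(2))*w(2) = -1*(-23)/(2*(-23) + 2*4)*(-3) = -1*(-23)/(-46 + 8)*(-3) = -1*(-23)/(-38)*(-3) = -1*(-23)*(-1/38)*(-3) = -23/38*(-3) = 69/38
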